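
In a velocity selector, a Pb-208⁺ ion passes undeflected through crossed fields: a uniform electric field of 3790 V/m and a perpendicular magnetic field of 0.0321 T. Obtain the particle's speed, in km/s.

For zero net force, qE = qvB, so v = E/B.
v = (3790) / (0.0321) = 1.18×10^5 m/s.

v ≈ 118 km/s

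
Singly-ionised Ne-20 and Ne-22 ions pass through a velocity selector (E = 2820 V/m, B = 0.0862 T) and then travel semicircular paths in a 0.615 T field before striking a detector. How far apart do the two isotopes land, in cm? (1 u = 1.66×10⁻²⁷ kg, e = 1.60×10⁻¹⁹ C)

Both emerge at v = E/B₁ = 3.27×10^4 m/s.
r = mv/(qB₂), so r₁ = 0.01104 m and r₂ = 0.01214 m, giving Δr = 1.10×10^-3 m.
After a semicircle each ion lands a diameter 2r from the entry slit, so the separation is 2Δr = 2.21×10^-3 m.

Δd ≈ 0.221 cm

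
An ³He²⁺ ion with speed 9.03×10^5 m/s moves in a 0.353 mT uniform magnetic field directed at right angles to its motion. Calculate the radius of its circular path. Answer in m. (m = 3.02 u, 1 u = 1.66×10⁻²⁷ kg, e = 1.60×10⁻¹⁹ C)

r ≈ 40.1 m

The magnetic force provides the centripetal force: qvB = mv²/r, so r = mv/(qB).
r = (5.01×10^-27 kg)(9.03×10^5 m/s) / [(2×1.60×10^-19 C)(3.53×10^-4 T)] = 40.1 m.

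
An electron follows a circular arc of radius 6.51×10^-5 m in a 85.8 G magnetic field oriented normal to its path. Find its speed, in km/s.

From qvB = mv²/r, v = qBr/m.
v = (1×1.60×10^-19)(8.58×10^-3)(6.51×10^-5) / (9.11×10^-31) = 9.81×10^4 m/s.

v ≈ 98.1 km/s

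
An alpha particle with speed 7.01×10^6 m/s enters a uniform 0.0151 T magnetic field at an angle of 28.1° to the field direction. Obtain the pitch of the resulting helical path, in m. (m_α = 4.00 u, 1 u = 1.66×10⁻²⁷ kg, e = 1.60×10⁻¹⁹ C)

The velocity component along B is v∥ = v cos28.1° = 6.18×10^6 m/s.
The cyclotron period T = 2πm/(qB) = 8.63×10^-6 s is set by m, q, B alone.
Pitch = v∥·T = (6.18×10^6)(8.63×10^-6) = 53.4 m.

pitch ≈ 53.4 m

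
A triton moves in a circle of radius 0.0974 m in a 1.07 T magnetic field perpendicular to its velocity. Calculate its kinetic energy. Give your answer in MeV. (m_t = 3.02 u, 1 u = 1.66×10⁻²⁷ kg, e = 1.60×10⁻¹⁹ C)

v = qBr/m = (1×1.60×10^-19)(1.07)(0.0974) / (5.01×10^-27) = 3.33×10^6 m/s.
K = ½mv² = 0.5·(5.01×10^-27)·(3.33×10^6)² = 2.77×10^-14 J = 0.173 MeV.

K ≈ 0.173 MeV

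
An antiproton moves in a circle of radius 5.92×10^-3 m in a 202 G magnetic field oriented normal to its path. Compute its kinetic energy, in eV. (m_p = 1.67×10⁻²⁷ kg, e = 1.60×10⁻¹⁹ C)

v = qBr/m = (1×1.60×10^-19)(0.0202)(5.92×10^-3) / (1.67×10^-27) = 1.15×10^4 m/s.
K = ½mv² = 0.5·(1.67×10^-27)·(1.15×10^4)² = 1.10×10^-19 J = 0.685 eV.

K ≈ 0.685 eV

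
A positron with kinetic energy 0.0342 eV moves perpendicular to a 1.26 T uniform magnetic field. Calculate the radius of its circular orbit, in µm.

Convert the energy: K = 0.0342 eV = 5.47×10^-21 J.
v = √(2K/m) = √(2·5.47×10^-21/9.11×10^-31) = 1.10×10^5 m/s.
r = mv/(qB) = (9.11×10^-31)(1.10×10^5) / [(1×1.60×10^-19)(1.26)] = 4.95×10^-7 m.

r ≈ 0.495 µm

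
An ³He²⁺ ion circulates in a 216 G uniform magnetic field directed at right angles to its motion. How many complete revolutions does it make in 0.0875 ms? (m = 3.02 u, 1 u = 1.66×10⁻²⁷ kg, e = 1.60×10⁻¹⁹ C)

T = 2πm/(qB) = 2π(5.0132×10^-27) / [(2×1.60×10^-19)(0.0216)] = 4.5571×10^-6 s.
N = t/T = 8.75×10^-5 / 4.5571×10^-6 ≈ 19.20, so 19 complete revolutions.

N = 19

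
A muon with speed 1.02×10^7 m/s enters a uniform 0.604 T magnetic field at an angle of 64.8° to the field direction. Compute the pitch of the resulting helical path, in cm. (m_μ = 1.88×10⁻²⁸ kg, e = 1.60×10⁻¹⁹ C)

pitch ≈ 5.31 cm

The velocity component along B is v∥ = v cos64.8° = 4.34×10^6 m/s.
The cyclotron period T = 2πm/(qB) = 1.22×10^-8 s is set by m, q, B alone.
Pitch = v∥·T = (4.34×10^6)(1.22×10^-8) = 0.0531 m.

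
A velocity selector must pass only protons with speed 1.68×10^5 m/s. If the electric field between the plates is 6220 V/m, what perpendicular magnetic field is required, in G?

B ≈ 370 G

qE = qvB ⇒ B = E/v = (6220) / (1.68×10^5) = 0.0370 T.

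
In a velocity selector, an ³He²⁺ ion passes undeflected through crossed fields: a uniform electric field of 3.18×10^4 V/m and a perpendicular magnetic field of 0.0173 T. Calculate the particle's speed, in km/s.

For zero net force, qE = qvB, so v = E/B.
v = (3.18×10^4) / (0.0173) = 1.84×10^6 m/s.

v ≈ 1840 km/s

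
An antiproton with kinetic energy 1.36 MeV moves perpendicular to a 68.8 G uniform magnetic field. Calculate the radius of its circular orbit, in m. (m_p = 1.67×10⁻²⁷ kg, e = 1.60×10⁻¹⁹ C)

Convert the energy: K = 1.36 MeV = 2.18×10^-13 J.
v = √(2K/m) = √(2·2.18×10^-13/1.67×10^-27) = 1.61×10^7 m/s.
r = mv/(qB) = (1.67×10^-27)(1.61×10^7) / [(1×1.60×10^-19)(6.88×10^-3)] = 24.5 m.

r ≈ 24.5 m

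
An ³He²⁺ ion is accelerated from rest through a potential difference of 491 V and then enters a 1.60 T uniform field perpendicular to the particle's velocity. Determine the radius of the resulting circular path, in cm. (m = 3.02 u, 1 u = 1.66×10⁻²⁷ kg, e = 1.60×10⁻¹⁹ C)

r ≈ 0.245 cm

The kinetic energy gained is K = qV = (2×1.60×10^-19)(491) = 1.57×10^-16 J.
v = √(2K/m) = 2.50×10^5 m/s.
r = mv/(qB) = (5.01×10^-27)(2.50×10^5) / [(2×1.60×10^-19)(1.60)] = 2.45×10^-3 m.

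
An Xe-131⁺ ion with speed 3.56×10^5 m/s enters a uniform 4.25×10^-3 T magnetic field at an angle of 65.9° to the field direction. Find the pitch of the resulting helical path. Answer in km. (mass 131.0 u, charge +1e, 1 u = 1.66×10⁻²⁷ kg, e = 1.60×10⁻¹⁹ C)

pitch ≈ 0.292 km

The velocity component along B is v∥ = v cos65.9° = 1.45×10^5 m/s.
The cyclotron period T = 2πm/(qB) = 2.01×10^-3 s is set by m, q, B alone.
Pitch = v∥·T = (1.45×10^5)(2.01×10^-3) = 292 m.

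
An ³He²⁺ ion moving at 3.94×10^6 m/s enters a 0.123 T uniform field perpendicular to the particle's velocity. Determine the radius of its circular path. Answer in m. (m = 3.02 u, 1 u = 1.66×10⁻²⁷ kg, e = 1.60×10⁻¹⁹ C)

The magnetic force provides the centripetal force: qvB = mv²/r, so r = mv/(qB).
r = (5.01×10^-27 kg)(3.94×10^6 m/s) / [(2×1.60×10^-19 C)(0.123 T)] = 0.502 m.

r ≈ 0.502 m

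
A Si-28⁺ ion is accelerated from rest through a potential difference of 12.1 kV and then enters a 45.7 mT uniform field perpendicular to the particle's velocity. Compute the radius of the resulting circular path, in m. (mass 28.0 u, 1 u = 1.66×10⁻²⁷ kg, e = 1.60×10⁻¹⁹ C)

r ≈ 1.83 m

The kinetic energy gained is K = qV = (1×1.60×10^-19)(1.21×10^4) = 1.94×10^-15 J.
v = √(2K/m) = 2.89×10^5 m/s.
r = mv/(qB) = (4.65×10^-26)(2.89×10^5) / [(1×1.60×10^-19)(0.0457)] = 1.83 m.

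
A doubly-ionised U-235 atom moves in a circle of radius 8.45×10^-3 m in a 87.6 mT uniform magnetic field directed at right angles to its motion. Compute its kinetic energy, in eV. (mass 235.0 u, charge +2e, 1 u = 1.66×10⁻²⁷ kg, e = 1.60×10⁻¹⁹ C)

K ≈ 0.449 eV

v = qBr/m = (2×1.60×10^-19)(0.0876)(8.45×10^-3) / (3.90×10^-25) = 607 m/s.
K = ½mv² = 0.5·(3.90×10^-25)·(607)² = 7.19×10^-20 J = 0.449 eV.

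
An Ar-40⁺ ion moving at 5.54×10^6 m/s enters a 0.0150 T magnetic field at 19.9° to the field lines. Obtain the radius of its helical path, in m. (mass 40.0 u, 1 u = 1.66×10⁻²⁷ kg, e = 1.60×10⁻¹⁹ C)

r ≈ 52.2 m

Only the perpendicular component v⊥ = v sin19.9° = 1.89×10^6 m/s is bent by the field.
r = m v⊥ /(qB) = (6.64×10^-26)(1.89×10^6) / [(1×1.60×10^-19)(0.0150)] = 52.2 m.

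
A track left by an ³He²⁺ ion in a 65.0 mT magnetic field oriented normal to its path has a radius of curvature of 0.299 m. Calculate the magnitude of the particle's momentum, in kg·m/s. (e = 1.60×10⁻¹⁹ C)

Since qvB = mv²/r, the momentum p = mv = qBr.
p = (2×1.60×10^-19)(0.0650)(0.299) = 6.22×10^-21 kg·m/s.

p ≈ 6.22×10^-21 kg·m/s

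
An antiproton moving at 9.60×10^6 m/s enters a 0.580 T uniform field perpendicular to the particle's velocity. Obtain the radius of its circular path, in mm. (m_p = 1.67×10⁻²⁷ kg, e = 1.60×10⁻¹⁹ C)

r ≈ 173 mm

The magnetic force provides the centripetal force: qvB = mv²/r, so r = mv/(qB).
r = (1.67×10^-27 kg)(9.60×10^6 m/s) / [(1×1.60×10^-19 C)(0.580 T)] = 0.173 m.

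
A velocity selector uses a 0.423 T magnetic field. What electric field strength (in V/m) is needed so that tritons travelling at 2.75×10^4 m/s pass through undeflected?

qE = qvB ⇒ E = vB = (2.75×10^4)(0.423) = 1.16×10^4 V/m.

E ≈ 1.16×10^4 V/m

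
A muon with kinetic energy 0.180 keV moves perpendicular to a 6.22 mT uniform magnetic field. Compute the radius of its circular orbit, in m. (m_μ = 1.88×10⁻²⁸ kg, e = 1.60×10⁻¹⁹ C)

r ≈ 0.105 m

Convert the energy: K = 0.180 keV = 2.88×10^-17 J.
v = √(2K/m) = √(2·2.88×10^-17/1.88×10^-28) = 5.54×10^5 m/s.
r = mv/(qB) = (1.88×10^-28)(5.54×10^5) / [(1×1.60×10^-19)(6.22×10^-3)] = 0.105 m.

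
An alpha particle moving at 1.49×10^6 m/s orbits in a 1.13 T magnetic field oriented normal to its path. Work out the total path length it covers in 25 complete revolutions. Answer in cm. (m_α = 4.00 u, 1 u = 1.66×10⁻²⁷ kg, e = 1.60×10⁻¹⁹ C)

r = mv/(qB) = 0.0274 m, so one revolution covers 2πr = 0.172 m.
In 25 revolutions: L = 25·2πr = 4.30 m.

L ≈ 430 cm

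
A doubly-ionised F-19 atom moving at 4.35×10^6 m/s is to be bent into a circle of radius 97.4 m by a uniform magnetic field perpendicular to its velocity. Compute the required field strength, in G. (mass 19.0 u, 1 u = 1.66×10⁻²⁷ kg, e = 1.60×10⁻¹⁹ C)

qvB = mv²/r gives B = mv/(qr).
B = (3.15×10^-26)(4.35×10^6) / [(2×1.60×10^-19)(97.4)] = 4.40×10^-3 T.

B ≈ 44.0 G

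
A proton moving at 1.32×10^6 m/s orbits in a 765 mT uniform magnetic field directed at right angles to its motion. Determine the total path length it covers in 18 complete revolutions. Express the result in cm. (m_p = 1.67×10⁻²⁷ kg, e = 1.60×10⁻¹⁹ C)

r = mv/(qB) = 0.0180 m, so one revolution covers 2πr = 0.113 m.
In 18 revolutions: L = 18·2πr = 2.04 m.

L ≈ 204 cm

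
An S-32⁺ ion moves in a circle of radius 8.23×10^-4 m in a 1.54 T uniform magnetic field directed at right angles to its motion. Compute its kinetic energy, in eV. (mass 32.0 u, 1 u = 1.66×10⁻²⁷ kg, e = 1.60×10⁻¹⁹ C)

v = qBr/m = (1×1.60×10^-19)(1.54)(8.23×10^-4) / (5.31×10^-26) = 3820 m/s.
K = ½mv² = 0.5·(5.31×10^-26)·(3820)² = 3.87×10^-19 J = 2.42 eV.

K ≈ 2.42 eV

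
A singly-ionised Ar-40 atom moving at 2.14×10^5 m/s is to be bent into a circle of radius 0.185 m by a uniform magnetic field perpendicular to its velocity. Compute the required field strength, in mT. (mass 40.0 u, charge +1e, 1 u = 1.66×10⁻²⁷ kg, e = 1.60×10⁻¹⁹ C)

B ≈ 480 mT

qvB = mv²/r gives B = mv/(qr).
B = (6.64×10^-26)(2.14×10^5) / [(1×1.60×10^-19)(0.185)] = 0.480 T.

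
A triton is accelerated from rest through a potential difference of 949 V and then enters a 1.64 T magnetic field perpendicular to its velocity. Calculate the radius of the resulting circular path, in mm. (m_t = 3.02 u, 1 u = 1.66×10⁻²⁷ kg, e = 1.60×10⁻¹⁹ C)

The kinetic energy gained is K = qV = (1×1.60×10^-19)(949) = 1.52×10^-16 J.
v = √(2K/m) = 2.46×10^5 m/s.
r = mv/(qB) = (5.01×10^-27)(2.46×10^5) / [(1×1.60×10^-19)(1.64)] = 4.70×10^-3 m.

r ≈ 4.70 mm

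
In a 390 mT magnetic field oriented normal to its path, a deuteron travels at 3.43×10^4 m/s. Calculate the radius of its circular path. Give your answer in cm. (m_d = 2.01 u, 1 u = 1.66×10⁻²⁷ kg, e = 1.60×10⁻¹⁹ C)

The magnetic force provides the centripetal force: qvB = mv²/r, so r = mv/(qB).
r = (3.34×10^-27 kg)(3.43×10^4 m/s) / [(1×1.60×10^-19 C)(0.390 T)] = 1.83×10^-3 m.

r ≈ 0.183 cm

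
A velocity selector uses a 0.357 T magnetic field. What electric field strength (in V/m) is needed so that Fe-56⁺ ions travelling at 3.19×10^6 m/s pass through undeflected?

E ≈ 1.14×10^6 V/m

qE = qvB ⇒ E = vB = (3.19×10^6)(0.357) = 1.14×10^6 V/m.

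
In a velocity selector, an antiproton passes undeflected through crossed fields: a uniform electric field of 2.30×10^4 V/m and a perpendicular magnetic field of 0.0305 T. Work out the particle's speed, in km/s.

For zero net force, qE = qvB, so v = E/B.
v = (2.30×10^4) / (0.0305) = 7.54×10^5 m/s.

v ≈ 754 km/s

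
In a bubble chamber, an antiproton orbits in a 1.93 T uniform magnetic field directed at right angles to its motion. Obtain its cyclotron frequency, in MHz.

f = qB/(2πm) = (1×1.60×10^-19)(1.93) / [2π(1.67×10^-27)] = 2.94×10^7 Hz.

f ≈ 29.4 MHz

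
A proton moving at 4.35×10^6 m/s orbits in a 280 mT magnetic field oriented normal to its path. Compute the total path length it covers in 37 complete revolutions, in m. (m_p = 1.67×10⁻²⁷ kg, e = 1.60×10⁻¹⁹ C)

r = mv/(qB) = 0.162 m, so one revolution covers 2πr = 1.02 m.
In 37 revolutions: L = 37·2πr = 37.7 m.

L ≈ 37.7 m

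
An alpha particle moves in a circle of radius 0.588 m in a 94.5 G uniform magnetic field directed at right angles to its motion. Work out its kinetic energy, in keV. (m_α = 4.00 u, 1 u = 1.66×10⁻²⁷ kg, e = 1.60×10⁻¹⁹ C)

v = qBr/m = (2×1.60×10^-19)(9.45×10^-3)(0.588) / (6.64×10^-27) = 2.68×10^5 m/s.
K = ½mv² = 0.5·(6.64×10^-27)·(2.68×10^5)² = 2.38×10^-16 J = 1.49 keV.

K ≈ 1.49 keV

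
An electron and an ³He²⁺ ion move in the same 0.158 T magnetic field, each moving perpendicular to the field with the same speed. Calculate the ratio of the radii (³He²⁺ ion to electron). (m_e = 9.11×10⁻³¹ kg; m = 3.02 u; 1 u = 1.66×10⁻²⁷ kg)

r = mv/(qB) ⇒ at equal v, r ∝ m/q.
r_{³He²⁺ ion}/r_{electron} = 2750.

ratio ≈ 2750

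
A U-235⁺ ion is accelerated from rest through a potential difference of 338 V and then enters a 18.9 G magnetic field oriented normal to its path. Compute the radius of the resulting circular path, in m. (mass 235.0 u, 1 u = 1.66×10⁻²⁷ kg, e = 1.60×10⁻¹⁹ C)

The kinetic energy gained is K = qV = (1×1.60×10^-19)(338) = 5.41×10^-17 J.
v = √(2K/m) = 1.67×10^4 m/s.
r = mv/(qB) = (3.90×10^-25)(1.67×10^4) / [(1×1.60×10^-19)(1.89×10^-3)] = 21.5 m.

r ≈ 21.5 m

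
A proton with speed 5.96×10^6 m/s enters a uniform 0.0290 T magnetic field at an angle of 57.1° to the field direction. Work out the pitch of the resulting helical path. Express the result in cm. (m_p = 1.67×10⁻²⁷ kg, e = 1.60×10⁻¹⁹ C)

pitch ≈ 732 cm

The velocity component along B is v∥ = v cos57.1° = 3.24×10^6 m/s.
The cyclotron period T = 2πm/(qB) = 2.26×10^-6 s is set by m, q, B alone.
Pitch = v∥·T = (3.24×10^6)(2.26×10^-6) = 7.32 m.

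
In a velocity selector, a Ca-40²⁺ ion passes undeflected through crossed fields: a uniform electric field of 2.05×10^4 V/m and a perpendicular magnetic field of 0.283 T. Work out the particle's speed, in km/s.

For zero net force, qE = qvB, so v = E/B.
v = (2.05×10^4) / (0.283) = 7.24×10^4 m/s.

v ≈ 72.4 km/s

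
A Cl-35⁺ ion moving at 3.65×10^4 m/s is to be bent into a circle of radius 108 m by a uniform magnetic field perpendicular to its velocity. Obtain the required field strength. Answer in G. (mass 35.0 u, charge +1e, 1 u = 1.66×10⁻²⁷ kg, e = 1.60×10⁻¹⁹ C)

qvB = mv²/r gives B = mv/(qr).
B = (5.81×10^-26)(3.65×10^4) / [(1×1.60×10^-19)(108)] = 1.23×10^-4 T.

B ≈ 1.23 G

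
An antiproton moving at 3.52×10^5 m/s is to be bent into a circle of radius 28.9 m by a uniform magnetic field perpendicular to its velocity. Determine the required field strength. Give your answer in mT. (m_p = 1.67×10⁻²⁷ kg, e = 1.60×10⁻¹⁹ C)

qvB = mv²/r gives B = mv/(qr).
B = (1.67×10^-27)(3.52×10^5) / [(1×1.60×10^-19)(28.9)] = 1.27×10^-4 T.

B ≈ 0.127 mT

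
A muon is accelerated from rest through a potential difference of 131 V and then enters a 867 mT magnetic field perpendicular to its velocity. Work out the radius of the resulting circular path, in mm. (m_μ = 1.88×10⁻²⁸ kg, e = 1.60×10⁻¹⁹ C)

r ≈ 0.640 mm

The kinetic energy gained is K = qV = (1×1.60×10^-19)(131) = 2.10×10^-17 J.
v = √(2K/m) = 4.72×10^5 m/s.
r = mv/(qB) = (1.88×10^-28)(4.72×10^5) / [(1×1.60×10^-19)(0.867)] = 6.40×10^-4 m.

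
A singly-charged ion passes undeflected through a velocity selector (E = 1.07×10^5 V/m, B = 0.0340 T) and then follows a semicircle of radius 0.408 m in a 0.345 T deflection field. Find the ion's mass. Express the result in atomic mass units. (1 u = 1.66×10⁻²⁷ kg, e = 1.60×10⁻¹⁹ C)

m ≈ 4.31 u

v = E/B₁ = 3.15×10^6 m/s.
From r = mv/(qB₂), m = qB₂r/v = (1×1.60×10^-19)(0.345)(0.408) / (3.15×10^6) = 7.16×10^-27 kg.
In atomic mass units: m = 7.16×10^-27 / 1.66×10^-27 = 4.31 u.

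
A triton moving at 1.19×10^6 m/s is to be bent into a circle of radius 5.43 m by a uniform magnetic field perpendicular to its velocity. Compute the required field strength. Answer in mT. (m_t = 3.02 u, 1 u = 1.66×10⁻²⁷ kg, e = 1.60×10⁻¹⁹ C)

qvB = mv²/r gives B = mv/(qr).
B = (5.01×10^-27)(1.19×10^6) / [(1×1.60×10^-19)(5.43)] = 6.87×10^-3 T.

B ≈ 6.87 mT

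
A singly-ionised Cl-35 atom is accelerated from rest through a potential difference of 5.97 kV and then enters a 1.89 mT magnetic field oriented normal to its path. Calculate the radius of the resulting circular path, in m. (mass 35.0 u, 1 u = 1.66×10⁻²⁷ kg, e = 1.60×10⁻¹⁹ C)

The kinetic energy gained is K = qV = (1×1.60×10^-19)(5970) = 9.55×10^-16 J.
v = √(2K/m) = 1.81×10^5 m/s.
r = mv/(qB) = (5.81×10^-26)(1.81×10^5) / [(1×1.60×10^-19)(1.89×10^-3)] = 34.8 m.

r ≈ 34.8 m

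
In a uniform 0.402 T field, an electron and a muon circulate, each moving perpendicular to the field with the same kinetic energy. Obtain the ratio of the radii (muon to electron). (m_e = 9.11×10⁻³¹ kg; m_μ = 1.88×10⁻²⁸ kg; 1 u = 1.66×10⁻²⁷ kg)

r = √(2mK)/(qB) ⇒ at equal K, r ∝ √m/q.
r_{muon}/r_{electron} = 14.4.

ratio ≈ 14.4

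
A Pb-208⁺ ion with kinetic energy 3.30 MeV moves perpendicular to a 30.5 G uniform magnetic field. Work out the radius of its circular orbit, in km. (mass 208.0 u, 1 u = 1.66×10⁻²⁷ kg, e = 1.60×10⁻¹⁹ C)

Convert the energy: K = 3.30 MeV = 5.28×10^-13 J.
v = √(2K/m) = √(2·5.28×10^-13/3.45×10^-25) = 1.75×10^6 m/s.
r = mv/(qB) = (3.45×10^-25)(1.75×10^6) / [(1×1.60×10^-19)(3.05×10^-3)] = 1240 m.

r ≈ 1.24 km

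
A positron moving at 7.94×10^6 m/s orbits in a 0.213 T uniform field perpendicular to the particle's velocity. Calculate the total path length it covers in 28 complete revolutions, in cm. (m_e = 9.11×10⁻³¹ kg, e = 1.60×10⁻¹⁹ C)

r = mv/(qB) = 2.12×10^-4 m, so one revolution covers 2πr = 1.33×10^-3 m.
In 28 revolutions: L = 28·2πr = 0.0373 m.

L ≈ 3.73 cm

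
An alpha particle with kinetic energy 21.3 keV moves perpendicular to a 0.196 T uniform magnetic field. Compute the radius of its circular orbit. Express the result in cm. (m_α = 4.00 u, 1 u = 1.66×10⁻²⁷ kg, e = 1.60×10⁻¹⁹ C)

r ≈ 10.7 cm

Convert the energy: K = 21.3 keV = 3.41×10^-15 J.
v = √(2K/m) = √(2·3.41×10^-15/6.64×10^-27) = 1.01×10^6 m/s.
r = mv/(qB) = (6.64×10^-27)(1.01×10^6) / [(2×1.60×10^-19)(0.196)] = 0.107 m.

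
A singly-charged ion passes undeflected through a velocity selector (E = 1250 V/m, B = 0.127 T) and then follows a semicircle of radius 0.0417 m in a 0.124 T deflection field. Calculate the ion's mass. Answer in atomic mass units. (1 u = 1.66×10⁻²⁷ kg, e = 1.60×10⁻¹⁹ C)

m ≈ 50.6 u

v = E/B₁ = 9840 m/s.
From r = mv/(qB₂), m = qB₂r/v = (1×1.60×10^-19)(0.124)(0.0417) / (9840) = 8.41×10^-26 kg.
In atomic mass units: m = 8.41×10^-26 / 1.66×10^-27 = 50.6 u.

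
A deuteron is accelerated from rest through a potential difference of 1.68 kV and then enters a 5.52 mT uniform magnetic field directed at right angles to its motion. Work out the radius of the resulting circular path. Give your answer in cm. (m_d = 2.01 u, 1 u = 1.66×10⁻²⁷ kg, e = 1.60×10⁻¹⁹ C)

r ≈ 152 cm

The kinetic energy gained is K = qV = (1×1.60×10^-19)(1680) = 2.69×10^-16 J.
v = √(2K/m) = 4.01×10^5 m/s.
r = mv/(qB) = (3.34×10^-27)(4.01×10^5) / [(1×1.60×10^-19)(5.52×10^-3)] = 1.52 m.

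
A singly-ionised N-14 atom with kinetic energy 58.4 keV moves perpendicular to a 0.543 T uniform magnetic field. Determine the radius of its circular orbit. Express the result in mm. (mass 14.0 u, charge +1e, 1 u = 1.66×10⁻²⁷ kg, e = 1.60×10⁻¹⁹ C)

r ≈ 240 mm

Convert the energy: K = 58.4 keV = 9.34×10^-15 J.
v = √(2K/m) = √(2·9.34×10^-15/2.32×10^-26) = 8.97×10^5 m/s.
r = mv/(qB) = (2.32×10^-26)(8.97×10^5) / [(1×1.60×10^-19)(0.543)] = 0.240 m.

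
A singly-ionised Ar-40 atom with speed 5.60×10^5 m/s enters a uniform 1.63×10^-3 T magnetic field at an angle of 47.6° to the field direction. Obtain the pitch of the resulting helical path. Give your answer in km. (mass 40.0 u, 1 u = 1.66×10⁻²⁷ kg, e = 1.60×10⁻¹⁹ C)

The velocity component along B is v∥ = v cos47.6° = 3.78×10^5 m/s.
The cyclotron period T = 2πm/(qB) = 1.60×10^-3 s is set by m, q, B alone.
Pitch = v∥·T = (3.78×10^5)(1.60×10^-3) = 604 m.

pitch ≈ 0.604 km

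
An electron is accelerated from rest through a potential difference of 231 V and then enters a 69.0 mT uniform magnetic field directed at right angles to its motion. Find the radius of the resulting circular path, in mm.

The kinetic energy gained is K = qV = (1×1.60×10^-19)(231) = 3.70×10^-17 J.
v = √(2K/m) = 9.01×10^6 m/s.
r = mv/(qB) = (9.11×10^-31)(9.01×10^6) / [(1×1.60×10^-19)(0.0690)] = 7.43×10^-4 m.

r ≈ 0.743 mm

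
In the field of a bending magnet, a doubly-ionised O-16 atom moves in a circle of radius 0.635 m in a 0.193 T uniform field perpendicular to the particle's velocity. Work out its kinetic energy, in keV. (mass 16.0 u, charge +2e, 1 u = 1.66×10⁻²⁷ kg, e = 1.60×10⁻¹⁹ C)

v = qBr/m = (2×1.60×10^-19)(0.193)(0.635) / (2.66×10^-26) = 1.48×10^6 m/s.
K = ½mv² = 0.5·(2.66×10^-26)·(1.48×10^6)² = 2.90×10^-14 J = 181 keV.

K ≈ 181 keV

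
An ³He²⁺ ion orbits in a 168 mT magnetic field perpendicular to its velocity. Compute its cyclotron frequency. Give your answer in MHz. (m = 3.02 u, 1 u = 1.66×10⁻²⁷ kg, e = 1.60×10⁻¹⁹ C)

f = qB/(2πm) = (2×1.60×10^-19)(0.168) / [2π(5.01×10^-27)] = 1.71×10^6 Hz.

f ≈ 1.71 MHz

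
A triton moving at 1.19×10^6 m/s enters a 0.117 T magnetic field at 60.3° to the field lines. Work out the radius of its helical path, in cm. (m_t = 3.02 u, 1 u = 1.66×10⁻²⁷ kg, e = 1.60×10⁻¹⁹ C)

Only the perpendicular component v⊥ = v sin60.3° = 1.03×10^6 m/s is bent by the field.
r = m v⊥ /(qB) = (5.01×10^-27)(1.03×10^6) / [(1×1.60×10^-19)(0.117)] = 0.277 m.

r ≈ 27.7 cm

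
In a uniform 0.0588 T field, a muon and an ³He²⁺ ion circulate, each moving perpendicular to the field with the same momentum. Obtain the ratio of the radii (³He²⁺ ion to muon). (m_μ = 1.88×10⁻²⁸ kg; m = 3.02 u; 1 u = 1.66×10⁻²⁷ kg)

r = p/(qB) ⇒ at equal p, r ∝ 1/q.
r_{³He²⁺ ion}/r_{muon} = 0.500.

ratio ≈ 0.500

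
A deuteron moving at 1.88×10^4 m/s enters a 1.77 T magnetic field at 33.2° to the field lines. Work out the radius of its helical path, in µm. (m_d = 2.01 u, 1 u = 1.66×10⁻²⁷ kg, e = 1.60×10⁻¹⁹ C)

r ≈ 121 µm

Only the perpendicular component v⊥ = v sin33.2° = 1.03×10^4 m/s is bent by the field.
r = m v⊥ /(qB) = (3.34×10^-27)(1.03×10^4) / [(1×1.60×10^-19)(1.77)] = 1.21×10^-4 m.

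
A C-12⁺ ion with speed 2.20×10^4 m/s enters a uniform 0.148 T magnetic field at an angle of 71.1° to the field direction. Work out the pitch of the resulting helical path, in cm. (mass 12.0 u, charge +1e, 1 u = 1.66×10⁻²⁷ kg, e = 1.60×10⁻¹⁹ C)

pitch ≈ 3.77 cm

The velocity component along B is v∥ = v cos71.1° = 7130 m/s.
The cyclotron period T = 2πm/(qB) = 5.29×10^-6 s is set by m, q, B alone.
Pitch = v∥·T = (7130)(5.29×10^-6) = 0.0377 m.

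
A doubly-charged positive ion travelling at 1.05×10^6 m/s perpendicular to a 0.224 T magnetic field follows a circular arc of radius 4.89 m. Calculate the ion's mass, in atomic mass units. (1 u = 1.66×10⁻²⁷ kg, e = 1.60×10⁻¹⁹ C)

m ≈ 201 u

qvB = mv²/r ⇒ m = qBr/v.
m = (2×1.60×10^-19)(0.224)(4.89) / (1.05×10^6) = 3.34×10^-25 kg = 201 u.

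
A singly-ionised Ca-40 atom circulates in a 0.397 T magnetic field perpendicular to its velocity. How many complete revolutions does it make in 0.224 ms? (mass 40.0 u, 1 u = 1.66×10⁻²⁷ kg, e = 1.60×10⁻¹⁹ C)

N = 34

T = 2πm/(qB) = 2π(6.64×10^-26) / [(1×1.60×10^-19)(0.397)] = 6.5681×10^-6 s.
N = t/T = 2.24×10^-4 / 6.5681×10^-6 ≈ 34.10, so 34 complete revolutions.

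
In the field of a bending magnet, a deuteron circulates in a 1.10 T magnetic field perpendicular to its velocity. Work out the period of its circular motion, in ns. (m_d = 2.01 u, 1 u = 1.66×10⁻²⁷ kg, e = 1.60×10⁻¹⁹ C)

T ≈ 119 ns

The cyclotron period is independent of speed: T = 2πm/(qB).
T = 2π(3.34×10^-27) / [(1×1.60×10^-19)(1.10)] = 1.19×10^-7 s.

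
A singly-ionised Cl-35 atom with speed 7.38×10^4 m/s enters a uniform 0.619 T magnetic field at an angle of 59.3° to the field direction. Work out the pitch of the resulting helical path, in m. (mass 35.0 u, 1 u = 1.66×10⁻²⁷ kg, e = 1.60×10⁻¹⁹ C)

pitch ≈ 0.139 m

The velocity component along B is v∥ = v cos59.3° = 3.77×10^4 m/s.
The cyclotron period T = 2πm/(qB) = 3.69×10^-6 s is set by m, q, B alone.
Pitch = v∥·T = (3.77×10^4)(3.69×10^-6) = 0.139 m.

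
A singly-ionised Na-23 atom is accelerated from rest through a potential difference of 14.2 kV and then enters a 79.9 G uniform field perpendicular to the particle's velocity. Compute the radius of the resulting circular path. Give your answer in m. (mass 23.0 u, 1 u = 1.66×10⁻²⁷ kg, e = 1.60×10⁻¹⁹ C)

The kinetic energy gained is K = qV = (1×1.60×10^-19)(1.42×10^4) = 2.27×10^-15 J.
v = √(2K/m) = 3.45×10^5 m/s.
r = mv/(qB) = (3.82×10^-26)(3.45×10^5) / [(1×1.60×10^-19)(7.99×10^-3)] = 10.3 m.

r ≈ 10.3 m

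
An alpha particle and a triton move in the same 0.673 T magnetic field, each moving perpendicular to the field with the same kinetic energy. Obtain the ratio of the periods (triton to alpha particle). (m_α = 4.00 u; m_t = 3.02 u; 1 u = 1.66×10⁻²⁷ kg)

ratio ≈ 1.51

T = 2πm/(qB) is independent of speed, so T₂/T₁ = (m₂/q₂)/(m₁/q₁).
T_{triton}/T_{alpha particle} = (5.01×10^-27/1e) / (6.64×10^-27/2e) = 1.51.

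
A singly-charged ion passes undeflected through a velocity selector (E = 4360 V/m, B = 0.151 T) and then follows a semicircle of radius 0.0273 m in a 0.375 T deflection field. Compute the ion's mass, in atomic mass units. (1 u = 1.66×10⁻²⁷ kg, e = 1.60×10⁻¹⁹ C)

m ≈ 34.2 u

v = E/B₁ = 2.89×10^4 m/s.
From r = mv/(qB₂), m = qB₂r/v = (1×1.60×10^-19)(0.375)(0.0273) / (2.89×10^4) = 5.67×10^-26 kg.
In atomic mass units: m = 5.67×10^-26 / 1.66×10^-27 = 34.2 u.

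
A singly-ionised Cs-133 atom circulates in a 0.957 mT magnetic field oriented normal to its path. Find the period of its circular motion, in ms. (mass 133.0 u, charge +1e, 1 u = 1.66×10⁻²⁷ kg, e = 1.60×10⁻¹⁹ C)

The cyclotron period is independent of speed: T = 2πm/(qB).
T = 2π(2.21×10^-25) / [(1×1.60×10^-19)(9.57×10^-4)] = 9.06×10^-3 s.

T ≈ 9.06 ms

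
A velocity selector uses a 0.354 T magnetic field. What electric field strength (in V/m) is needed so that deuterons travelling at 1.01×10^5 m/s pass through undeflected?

E ≈ 3.58×10^4 V/m

qE = qvB ⇒ E = vB = (1.01×10^5)(0.354) = 3.58×10^4 V/m.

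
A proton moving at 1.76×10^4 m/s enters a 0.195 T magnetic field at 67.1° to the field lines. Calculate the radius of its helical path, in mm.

r ≈ 0.868 mm

Only the perpendicular component v⊥ = v sin67.1° = 1.62×10^4 m/s is bent by the field.
r = m v⊥ /(qB) = (1.67×10^-27)(1.62×10^4) / [(1×1.60×10^-19)(0.195)] = 8.68×10^-4 m.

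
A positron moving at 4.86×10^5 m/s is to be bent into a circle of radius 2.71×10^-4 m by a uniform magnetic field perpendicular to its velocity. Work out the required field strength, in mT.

qvB = mv²/r gives B = mv/(qr).
B = (9.11×10^-31)(4.86×10^5) / [(1×1.60×10^-19)(2.71×10^-4)] = 0.0102 T.

B ≈ 10.2 mT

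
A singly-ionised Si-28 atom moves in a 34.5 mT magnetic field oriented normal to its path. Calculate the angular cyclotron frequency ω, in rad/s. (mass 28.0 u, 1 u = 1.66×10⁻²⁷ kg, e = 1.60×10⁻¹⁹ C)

ω ≈ 1.19×10^5 rad/s

ω = qB/m = (1×1.60×10^-19)(0.0345) / (4.65×10^-26) = 1.19×10^5 rad/s.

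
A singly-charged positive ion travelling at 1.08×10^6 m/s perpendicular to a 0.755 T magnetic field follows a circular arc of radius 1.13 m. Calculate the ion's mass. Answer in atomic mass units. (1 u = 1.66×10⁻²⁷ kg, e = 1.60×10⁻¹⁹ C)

qvB = mv²/r ⇒ m = qBr/v.
m = (1×1.60×10^-19)(0.755)(1.13) / (1.08×10^6) = 1.26×10^-25 kg = 76.1 u.

m ≈ 76.1 u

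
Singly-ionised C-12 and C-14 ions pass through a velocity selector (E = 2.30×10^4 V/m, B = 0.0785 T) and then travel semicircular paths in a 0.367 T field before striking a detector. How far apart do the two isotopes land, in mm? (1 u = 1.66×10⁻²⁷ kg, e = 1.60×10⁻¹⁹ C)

Δd ≈ 33.1 mm

Both emerge at v = E/B₁ = 2.93×10^5 m/s.
r = mv/(qB₂), so r₁ = 0.09939 m and r₂ = 0.1160 m, giving Δr = 0.0166 m.
After a semicircle each ion lands a diameter 2r from the entry slit, so the separation is 2Δr = 0.0331 m.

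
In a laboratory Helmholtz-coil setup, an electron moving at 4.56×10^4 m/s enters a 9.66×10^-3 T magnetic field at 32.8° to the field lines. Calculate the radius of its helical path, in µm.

r ≈ 14.6 µm

Only the perpendicular component v⊥ = v sin32.8° = 2.47×10^4 m/s is bent by the field.
r = m v⊥ /(qB) = (9.11×10^-31)(2.47×10^4) / [(1×1.60×10^-19)(9.66×10^-3)] = 1.46×10^-5 m.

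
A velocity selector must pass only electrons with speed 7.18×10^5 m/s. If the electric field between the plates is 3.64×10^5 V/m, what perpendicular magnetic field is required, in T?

qE = qvB ⇒ B = E/v = (3.64×10^5) / (7.18×10^5) = 0.507 T.

B ≈ 0.507 T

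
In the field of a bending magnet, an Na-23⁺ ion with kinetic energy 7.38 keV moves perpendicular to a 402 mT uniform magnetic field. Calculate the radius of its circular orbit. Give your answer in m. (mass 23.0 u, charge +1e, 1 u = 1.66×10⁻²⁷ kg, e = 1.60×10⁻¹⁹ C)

r ≈ 0.148 m

Convert the energy: K = 7.38 keV = 1.18×10^-15 J.
v = √(2K/m) = √(2·1.18×10^-15/3.82×10^-26) = 2.49×10^5 m/s.
r = mv/(qB) = (3.82×10^-26)(2.49×10^5) / [(1×1.60×10^-19)(0.402)] = 0.148 m.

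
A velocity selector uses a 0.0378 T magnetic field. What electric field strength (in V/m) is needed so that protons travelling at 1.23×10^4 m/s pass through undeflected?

E ≈ 465 V/m

qE = qvB ⇒ E = vB = (1.23×10^4)(0.0378) = 465 V/m.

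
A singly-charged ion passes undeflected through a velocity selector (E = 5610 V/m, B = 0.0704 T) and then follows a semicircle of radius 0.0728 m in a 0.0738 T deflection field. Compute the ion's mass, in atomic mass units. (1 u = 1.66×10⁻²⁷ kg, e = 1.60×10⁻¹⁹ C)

m ≈ 6.50 u

v = E/B₁ = 7.97×10^4 m/s.
From r = mv/(qB₂), m = qB₂r/v = (1×1.60×10^-19)(0.0738)(0.0728) / (7.97×10^4) = 1.08×10^-26 kg.
In atomic mass units: m = 1.08×10^-26 / 1.66×10^-27 = 6.50 u.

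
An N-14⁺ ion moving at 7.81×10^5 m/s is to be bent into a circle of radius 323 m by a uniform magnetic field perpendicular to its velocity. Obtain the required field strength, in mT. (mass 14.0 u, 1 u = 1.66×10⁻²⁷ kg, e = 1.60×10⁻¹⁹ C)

qvB = mv²/r gives B = mv/(qr).
B = (2.32×10^-26)(7.81×10^5) / [(1×1.60×10^-19)(323)] = 3.51×10^-4 T.

B ≈ 0.351 mT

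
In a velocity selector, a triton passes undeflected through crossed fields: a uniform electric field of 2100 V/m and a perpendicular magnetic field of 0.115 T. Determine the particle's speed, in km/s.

v ≈ 18.3 km/s

For zero net force, qE = qvB, so v = E/B.
v = (2100) / (0.115) = 1.83×10^4 m/s.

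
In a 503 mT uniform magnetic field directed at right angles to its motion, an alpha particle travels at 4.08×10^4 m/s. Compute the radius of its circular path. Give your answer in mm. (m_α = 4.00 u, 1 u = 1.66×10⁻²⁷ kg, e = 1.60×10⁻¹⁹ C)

The magnetic force provides the centripetal force: qvB = mv²/r, so r = mv/(qB).
r = (6.64×10^-27 kg)(4.08×10^4 m/s) / [(2×1.60×10^-19 C)(0.503 T)] = 1.68×10^-3 m.

r ≈ 1.68 mm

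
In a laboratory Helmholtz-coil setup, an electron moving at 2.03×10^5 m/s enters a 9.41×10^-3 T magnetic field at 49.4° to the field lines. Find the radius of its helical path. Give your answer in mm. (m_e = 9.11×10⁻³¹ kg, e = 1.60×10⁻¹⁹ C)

Only the perpendicular component v⊥ = v sin49.4° = 1.54×10^5 m/s is bent by the field.
r = m v⊥ /(qB) = (9.11×10^-31)(1.54×10^5) / [(1×1.60×10^-19)(9.41×10^-3)] = 9.33×10^-5 m.

r ≈ 0.0933 mm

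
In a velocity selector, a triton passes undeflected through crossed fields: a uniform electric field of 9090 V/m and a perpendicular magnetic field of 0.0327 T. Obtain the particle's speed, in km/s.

For zero net force, qE = qvB, so v = E/B.
v = (9090) / (0.0327) = 2.78×10^5 m/s.

v ≈ 278 km/s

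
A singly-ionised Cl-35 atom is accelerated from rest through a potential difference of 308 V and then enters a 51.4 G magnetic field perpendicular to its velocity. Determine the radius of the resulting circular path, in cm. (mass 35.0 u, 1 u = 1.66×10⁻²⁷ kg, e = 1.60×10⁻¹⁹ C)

The kinetic energy gained is K = qV = (1×1.60×10^-19)(308) = 4.93×10^-17 J.
v = √(2K/m) = 4.12×10^4 m/s.
r = mv/(qB) = (5.81×10^-26)(4.12×10^4) / [(1×1.60×10^-19)(5.14×10^-3)] = 2.91 m.

r ≈ 291 cm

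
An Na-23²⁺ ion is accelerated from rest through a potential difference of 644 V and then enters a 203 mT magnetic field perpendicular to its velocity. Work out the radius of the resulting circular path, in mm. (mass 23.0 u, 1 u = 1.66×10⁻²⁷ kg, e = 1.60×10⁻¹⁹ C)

The kinetic energy gained is K = qV = (2×1.60×10^-19)(644) = 2.06×10^-16 J.
v = √(2K/m) = 1.04×10^5 m/s.
r = mv/(qB) = (3.82×10^-26)(1.04×10^5) / [(2×1.60×10^-19)(0.203)] = 0.0611 m.

r ≈ 61.1 mm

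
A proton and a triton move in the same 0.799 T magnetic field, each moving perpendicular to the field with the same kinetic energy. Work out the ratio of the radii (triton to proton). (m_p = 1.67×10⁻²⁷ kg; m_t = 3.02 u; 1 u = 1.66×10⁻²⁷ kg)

r = √(2mK)/(qB) ⇒ at equal K, r ∝ √m/q.
r_{triton}/r_{proton} = 1.73.

ratio ≈ 1.73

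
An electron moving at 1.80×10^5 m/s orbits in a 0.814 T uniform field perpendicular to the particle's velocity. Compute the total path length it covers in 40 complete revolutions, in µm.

L ≈ 316 µm

r = mv/(qB) = 1.26×10^-6 m, so one revolution covers 2πr = 7.91×10^-6 m.
In 40 revolutions: L = 40·2πr = 3.16×10^-4 m.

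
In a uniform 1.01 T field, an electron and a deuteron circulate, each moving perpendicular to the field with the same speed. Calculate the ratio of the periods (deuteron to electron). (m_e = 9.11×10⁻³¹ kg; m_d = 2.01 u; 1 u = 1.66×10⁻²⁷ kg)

ratio ≈ 3660

T = 2πm/(qB) is independent of speed, so T₂/T₁ = (m₂/q₂)/(m₁/q₁).
T_{deuteron}/T_{electron} = (3.34×10^-27/1e) / (9.11×10^-31/1e) = 3660.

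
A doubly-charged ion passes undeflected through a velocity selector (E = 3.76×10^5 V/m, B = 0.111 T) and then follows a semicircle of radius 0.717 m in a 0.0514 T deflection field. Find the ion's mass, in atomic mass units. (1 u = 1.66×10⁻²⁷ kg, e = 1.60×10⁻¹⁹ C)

v = E/B₁ = 3.39×10^6 m/s.
From r = mv/(qB₂), m = qB₂r/v = (2×1.60×10^-19)(0.0514)(0.717) / (3.39×10^6) = 3.48×10^-27 kg.
In atomic mass units: m = 3.48×10^-27 / 1.66×10^-27 = 2.10 u.

m ≈ 2.10 u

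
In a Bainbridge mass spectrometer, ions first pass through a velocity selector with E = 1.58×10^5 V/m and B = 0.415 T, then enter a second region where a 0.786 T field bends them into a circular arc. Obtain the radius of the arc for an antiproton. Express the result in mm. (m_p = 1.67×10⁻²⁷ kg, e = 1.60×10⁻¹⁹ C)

r ≈ 5.06 mm

The selector passes v = E/B = 1.58×10^5/0.415 = 3.81×10^5 m/s.
In the deflection region, r = mv/(qB₂) = (1.67×10^-27)(3.81×10^5) / [(1×1.60×10^-19)(0.786)] = 5.06×10^-3 m.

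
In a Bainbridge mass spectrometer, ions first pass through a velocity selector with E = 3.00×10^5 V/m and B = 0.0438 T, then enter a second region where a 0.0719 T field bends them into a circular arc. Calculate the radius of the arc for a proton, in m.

r ≈ 0.994 m

The selector passes v = E/B = 3.00×10^5/0.0438 = 6.85×10^6 m/s.
In the deflection region, r = mv/(qB₂) = (1.67×10^-27)(6.85×10^6) / [(1×1.60×10^-19)(0.0719)] = 0.994 m.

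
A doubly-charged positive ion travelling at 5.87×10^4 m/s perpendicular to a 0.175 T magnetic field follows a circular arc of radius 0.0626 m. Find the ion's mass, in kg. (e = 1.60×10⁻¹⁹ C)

m ≈ 5.97×10^-26 kg

qvB = mv²/r ⇒ m = qBr/v.
m = (2×1.60×10^-19)(0.175)(0.0626) / (5.87×10^4) = 5.97×10^-26 kg.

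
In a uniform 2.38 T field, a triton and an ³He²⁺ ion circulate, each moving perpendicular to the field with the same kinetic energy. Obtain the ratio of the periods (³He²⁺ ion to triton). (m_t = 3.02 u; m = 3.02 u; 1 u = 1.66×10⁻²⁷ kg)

T = 2πm/(qB) is independent of speed, so T₂/T₁ = (m₂/q₂)/(m₁/q₁).
T_{³He²⁺ ion}/T_{triton} = (5.01×10^-27/2e) / (5.01×10^-27/1e) = 0.500.

ratio ≈ 0.500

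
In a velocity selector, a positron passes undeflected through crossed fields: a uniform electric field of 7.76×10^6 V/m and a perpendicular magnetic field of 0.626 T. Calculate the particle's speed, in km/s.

For zero net force, qE = qvB, so v = E/B.
v = (7.76×10^6) / (0.626) = 1.24×10^7 m/s.

v ≈ 12400 km/s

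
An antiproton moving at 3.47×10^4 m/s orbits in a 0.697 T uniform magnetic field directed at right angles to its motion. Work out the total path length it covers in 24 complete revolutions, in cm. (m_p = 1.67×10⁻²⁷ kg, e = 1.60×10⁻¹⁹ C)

L ≈ 7.84 cm

r = mv/(qB) = 5.20×10^-4 m, so one revolution covers 2πr = 3.26×10^-3 m.
In 24 revolutions: L = 24·2πr = 0.0784 m.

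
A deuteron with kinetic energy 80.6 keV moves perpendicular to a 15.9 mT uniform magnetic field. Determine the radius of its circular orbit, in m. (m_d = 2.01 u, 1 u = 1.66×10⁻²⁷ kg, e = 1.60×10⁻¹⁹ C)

Convert the energy: K = 80.6 keV = 1.29×10^-14 J.
v = √(2K/m) = √(2·1.29×10^-14/3.34×10^-27) = 2.78×10^6 m/s.
r = mv/(qB) = (3.34×10^-27)(2.78×10^6) / [(1×1.60×10^-19)(0.0159)] = 3.65 m.

r ≈ 3.65 m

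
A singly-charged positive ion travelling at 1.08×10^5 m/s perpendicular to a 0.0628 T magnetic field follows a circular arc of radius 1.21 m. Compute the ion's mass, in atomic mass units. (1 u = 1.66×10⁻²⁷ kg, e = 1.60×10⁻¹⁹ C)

qvB = mv²/r ⇒ m = qBr/v.
m = (1×1.60×10^-19)(0.0628)(1.21) / (1.08×10^5) = 1.13×10^-25 kg = 67.8 u.

m ≈ 67.8 u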